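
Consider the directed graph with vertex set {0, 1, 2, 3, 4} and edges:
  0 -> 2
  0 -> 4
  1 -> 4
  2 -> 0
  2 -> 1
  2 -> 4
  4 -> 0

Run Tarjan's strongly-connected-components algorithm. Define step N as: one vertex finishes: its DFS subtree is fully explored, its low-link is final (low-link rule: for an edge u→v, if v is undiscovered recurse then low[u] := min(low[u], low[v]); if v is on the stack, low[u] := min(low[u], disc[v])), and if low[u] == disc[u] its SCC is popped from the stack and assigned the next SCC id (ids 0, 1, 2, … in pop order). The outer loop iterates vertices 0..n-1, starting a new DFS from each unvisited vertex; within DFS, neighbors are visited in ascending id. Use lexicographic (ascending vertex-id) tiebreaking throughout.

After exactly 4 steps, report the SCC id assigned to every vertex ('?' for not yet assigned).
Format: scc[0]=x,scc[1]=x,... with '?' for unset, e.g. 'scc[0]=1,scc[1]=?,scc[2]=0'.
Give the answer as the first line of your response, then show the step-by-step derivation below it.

scc[0]=0,scc[1]=0,scc[2]=0,scc[3]=?,scc[4]=0

step 1: low=(low[0]=0,low[1]=2,low[2]=0,low[3]=?,low[4]=0); scc=(scc[0]=?,scc[1]=?,scc[2]=?,scc[3]=?,scc[4]=?)
step 2: low=(low[0]=0,low[1]=0,low[2]=0,low[3]=?,low[4]=0); scc=(scc[0]=?,scc[1]=?,scc[2]=?,scc[3]=?,scc[4]=?)
step 3: low=(low[0]=0,low[1]=0,low[2]=0,low[3]=?,low[4]=0); scc=(scc[0]=?,scc[1]=?,scc[2]=?,scc[3]=?,scc[4]=?)
step 4: low=(low[0]=0,low[1]=0,low[2]=0,low[3]=?,low[4]=0); scc=(scc[0]=0,scc[1]=0,scc[2]=0,scc[3]=?,scc[4]=0)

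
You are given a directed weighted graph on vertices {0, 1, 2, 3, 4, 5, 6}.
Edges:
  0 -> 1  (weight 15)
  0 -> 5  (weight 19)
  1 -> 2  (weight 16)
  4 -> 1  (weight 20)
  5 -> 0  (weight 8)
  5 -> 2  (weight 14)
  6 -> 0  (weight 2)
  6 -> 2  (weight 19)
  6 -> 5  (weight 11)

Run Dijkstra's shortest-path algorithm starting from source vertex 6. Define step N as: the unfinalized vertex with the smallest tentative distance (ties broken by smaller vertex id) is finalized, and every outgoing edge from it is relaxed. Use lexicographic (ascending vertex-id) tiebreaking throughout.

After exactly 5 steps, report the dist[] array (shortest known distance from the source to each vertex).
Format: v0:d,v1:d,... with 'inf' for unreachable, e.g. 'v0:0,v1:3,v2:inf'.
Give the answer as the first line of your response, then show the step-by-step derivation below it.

v0:2,v1:17,v2:19,v3:inf,v4:inf,v5:11,v6:0

step 1: dist = v0:2,v1:inf,v2:19,v3:inf,v4:inf,v5:11,v6:0
step 2: dist = v0:2,v1:17,v2:19,v3:inf,v4:inf,v5:11,v6:0
step 3: dist = v0:2,v1:17,v2:19,v3:inf,v4:inf,v5:11,v6:0
step 4: dist = v0:2,v1:17,v2:19,v3:inf,v4:inf,v5:11,v6:0
step 5: dist = v0:2,v1:17,v2:19,v3:inf,v4:inf,v5:11,v6:0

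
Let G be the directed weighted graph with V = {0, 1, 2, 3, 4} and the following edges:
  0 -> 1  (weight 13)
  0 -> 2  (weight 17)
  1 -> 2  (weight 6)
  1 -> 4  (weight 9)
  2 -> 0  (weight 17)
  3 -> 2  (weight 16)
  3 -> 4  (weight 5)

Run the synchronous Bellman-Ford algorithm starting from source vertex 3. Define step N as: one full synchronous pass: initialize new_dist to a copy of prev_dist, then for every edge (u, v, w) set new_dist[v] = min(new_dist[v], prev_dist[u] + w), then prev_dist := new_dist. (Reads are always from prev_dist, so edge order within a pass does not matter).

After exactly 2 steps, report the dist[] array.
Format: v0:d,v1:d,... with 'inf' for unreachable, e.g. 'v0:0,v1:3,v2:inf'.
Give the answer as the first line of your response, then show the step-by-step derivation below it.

v0:33,v1:inf,v2:16,v3:0,v4:5

step 1: dist = v0:inf,v1:inf,v2:16,v3:0,v4:5
step 2: dist = v0:33,v1:inf,v2:16,v3:0,v4:5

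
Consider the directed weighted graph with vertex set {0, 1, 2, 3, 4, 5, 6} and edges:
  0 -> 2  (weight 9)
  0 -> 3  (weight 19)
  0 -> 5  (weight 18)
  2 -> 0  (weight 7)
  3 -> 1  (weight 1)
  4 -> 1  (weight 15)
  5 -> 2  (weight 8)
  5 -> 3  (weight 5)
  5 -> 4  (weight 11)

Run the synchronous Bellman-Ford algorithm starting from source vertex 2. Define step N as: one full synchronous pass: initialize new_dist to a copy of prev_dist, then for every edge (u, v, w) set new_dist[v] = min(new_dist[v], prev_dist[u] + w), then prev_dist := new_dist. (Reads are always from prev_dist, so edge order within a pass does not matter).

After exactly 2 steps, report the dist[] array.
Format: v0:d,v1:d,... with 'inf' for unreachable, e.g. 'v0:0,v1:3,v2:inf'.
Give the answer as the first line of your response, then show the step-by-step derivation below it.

v0:7,v1:inf,v2:0,v3:26,v4:inf,v5:25,v6:inf

step 1: dist = v0:7,v1:inf,v2:0,v3:inf,v4:inf,v5:inf,v6:inf
step 2: dist = v0:7,v1:inf,v2:0,v3:26,v4:inf,v5:25,v6:inf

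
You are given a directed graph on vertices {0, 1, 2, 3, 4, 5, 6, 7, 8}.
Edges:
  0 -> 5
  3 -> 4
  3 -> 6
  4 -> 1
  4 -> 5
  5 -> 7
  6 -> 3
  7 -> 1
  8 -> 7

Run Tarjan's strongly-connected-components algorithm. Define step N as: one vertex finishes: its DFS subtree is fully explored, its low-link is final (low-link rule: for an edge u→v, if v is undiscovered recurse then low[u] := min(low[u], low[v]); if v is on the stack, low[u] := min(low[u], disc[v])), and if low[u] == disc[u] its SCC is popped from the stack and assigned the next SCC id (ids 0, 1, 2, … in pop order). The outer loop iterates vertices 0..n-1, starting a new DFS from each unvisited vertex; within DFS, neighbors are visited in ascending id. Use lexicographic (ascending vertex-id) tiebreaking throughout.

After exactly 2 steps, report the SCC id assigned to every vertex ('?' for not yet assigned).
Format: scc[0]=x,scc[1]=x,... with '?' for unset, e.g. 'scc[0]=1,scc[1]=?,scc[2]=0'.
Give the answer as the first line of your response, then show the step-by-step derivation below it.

scc[0]=?,scc[1]=0,scc[2]=?,scc[3]=?,scc[4]=?,scc[5]=?,scc[6]=?,scc[7]=1,scc[8]=?

step 1: low=(low[0]=0,low[1]=3,low[2]=?,low[3]=?,low[4]=?,low[5]=1,low[6]=?,low[7]=2,low[8]=?); scc=(scc[0]=?,scc[1]=0,scc[2]=?,scc[3]=?,scc[4]=?,scc[5]=?,scc[6]=?,scc[7]=?,scc[8]=?)
step 2: low=(low[0]=0,low[1]=3,low[2]=?,low[3]=?,low[4]=?,low[5]=1,low[6]=?,low[7]=2,low[8]=?); scc=(scc[0]=?,scc[1]=0,scc[2]=?,scc[3]=?,scc[4]=?,scc[5]=?,scc[6]=?,scc[7]=1,scc[8]=?)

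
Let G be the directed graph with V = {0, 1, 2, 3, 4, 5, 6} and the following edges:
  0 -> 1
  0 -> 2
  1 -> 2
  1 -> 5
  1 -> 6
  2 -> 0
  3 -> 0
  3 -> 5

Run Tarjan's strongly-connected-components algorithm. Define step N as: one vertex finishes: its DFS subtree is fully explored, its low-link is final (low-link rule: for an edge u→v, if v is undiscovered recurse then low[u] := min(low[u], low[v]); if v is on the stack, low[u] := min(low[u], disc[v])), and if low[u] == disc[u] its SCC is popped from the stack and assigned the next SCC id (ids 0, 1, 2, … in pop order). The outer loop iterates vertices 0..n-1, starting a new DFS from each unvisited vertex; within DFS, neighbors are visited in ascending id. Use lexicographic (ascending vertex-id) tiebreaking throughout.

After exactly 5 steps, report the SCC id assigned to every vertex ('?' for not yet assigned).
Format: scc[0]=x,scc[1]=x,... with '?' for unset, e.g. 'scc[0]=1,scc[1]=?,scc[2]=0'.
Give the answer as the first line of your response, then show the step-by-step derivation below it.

scc[0]=2,scc[1]=2,scc[2]=2,scc[3]=?,scc[4]=?,scc[5]=0,scc[6]=1

step 1: low=(low[0]=0,low[1]=1,low[2]=0,low[3]=?,low[4]=?,low[5]=?,low[6]=?); scc=(scc[0]=?,scc[1]=?,scc[2]=?,scc[3]=?,scc[4]=?,scc[5]=?,scc[6]=?)
step 2: low=(low[0]=0,low[1]=0,low[2]=0,low[3]=?,low[4]=?,low[5]=3,low[6]=?); scc=(scc[0]=?,scc[1]=?,scc[2]=?,scc[3]=?,scc[4]=?,scc[5]=0,scc[6]=?)
step 3: low=(low[0]=0,low[1]=0,low[2]=0,low[3]=?,low[4]=?,low[5]=3,low[6]=4); scc=(scc[0]=?,scc[1]=?,scc[2]=?,scc[3]=?,scc[4]=?,scc[5]=0,scc[6]=1)
step 4: low=(low[0]=0,low[1]=0,low[2]=0,low[3]=?,low[4]=?,low[5]=3,low[6]=4); scc=(scc[0]=?,scc[1]=?,scc[2]=?,scc[3]=?,scc[4]=?,scc[5]=0,scc[6]=1)
step 5: low=(low[0]=0,low[1]=0,low[2]=0,low[3]=?,low[4]=?,low[5]=3,low[6]=4); scc=(scc[0]=2,scc[1]=2,scc[2]=2,scc[3]=?,scc[4]=?,scc[5]=0,scc[6]=1)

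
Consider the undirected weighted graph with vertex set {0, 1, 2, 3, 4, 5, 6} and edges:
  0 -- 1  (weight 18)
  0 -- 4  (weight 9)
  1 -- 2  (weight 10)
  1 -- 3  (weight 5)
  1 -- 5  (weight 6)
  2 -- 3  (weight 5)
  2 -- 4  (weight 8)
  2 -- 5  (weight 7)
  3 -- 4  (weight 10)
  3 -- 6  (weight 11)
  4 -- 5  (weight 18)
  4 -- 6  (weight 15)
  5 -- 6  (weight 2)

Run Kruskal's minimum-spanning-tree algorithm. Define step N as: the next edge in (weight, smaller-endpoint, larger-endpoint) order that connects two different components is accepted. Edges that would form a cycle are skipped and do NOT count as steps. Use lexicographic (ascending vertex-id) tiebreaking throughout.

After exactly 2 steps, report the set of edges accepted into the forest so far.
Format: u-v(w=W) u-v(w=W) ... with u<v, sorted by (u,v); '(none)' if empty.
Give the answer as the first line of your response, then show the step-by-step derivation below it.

1-3(w=5) 5-6(w=2)

step 1: add edge 5-6 (w=2); MST = {5-6(w=2)}
step 2: add edge 1-3 (w=5); MST = {1-3(w=5) 5-6(w=2)}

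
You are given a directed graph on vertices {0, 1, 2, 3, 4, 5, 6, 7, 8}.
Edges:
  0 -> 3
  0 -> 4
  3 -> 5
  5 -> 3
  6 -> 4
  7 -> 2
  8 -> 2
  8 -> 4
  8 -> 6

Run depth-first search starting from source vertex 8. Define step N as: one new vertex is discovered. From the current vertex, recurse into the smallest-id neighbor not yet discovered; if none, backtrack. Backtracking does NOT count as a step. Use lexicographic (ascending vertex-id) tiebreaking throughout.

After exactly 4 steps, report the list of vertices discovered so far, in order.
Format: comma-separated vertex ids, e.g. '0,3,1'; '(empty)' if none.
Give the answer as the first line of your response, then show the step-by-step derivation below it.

8,2,4,6

step 1: discover 8; path=8; order=8
step 2: discover 2; path=8>2; order=8,2
step 3: discover 4; path=8>4; order=8,2,4
step 4: discover 6; path=8>6; order=8,2,4,6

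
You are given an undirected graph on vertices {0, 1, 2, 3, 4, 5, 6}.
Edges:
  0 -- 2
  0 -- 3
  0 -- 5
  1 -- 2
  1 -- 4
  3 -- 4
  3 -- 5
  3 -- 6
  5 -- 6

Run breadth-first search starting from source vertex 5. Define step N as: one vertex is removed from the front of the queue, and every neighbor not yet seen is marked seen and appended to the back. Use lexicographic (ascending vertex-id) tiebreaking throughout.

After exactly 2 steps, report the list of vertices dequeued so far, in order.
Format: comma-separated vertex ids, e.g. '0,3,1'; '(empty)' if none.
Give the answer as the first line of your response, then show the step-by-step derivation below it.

5,0

step 1: dequeue 5; queue=[0,3,6]; order=5
step 2: dequeue 0; queue=[3,6,2]; order=5,0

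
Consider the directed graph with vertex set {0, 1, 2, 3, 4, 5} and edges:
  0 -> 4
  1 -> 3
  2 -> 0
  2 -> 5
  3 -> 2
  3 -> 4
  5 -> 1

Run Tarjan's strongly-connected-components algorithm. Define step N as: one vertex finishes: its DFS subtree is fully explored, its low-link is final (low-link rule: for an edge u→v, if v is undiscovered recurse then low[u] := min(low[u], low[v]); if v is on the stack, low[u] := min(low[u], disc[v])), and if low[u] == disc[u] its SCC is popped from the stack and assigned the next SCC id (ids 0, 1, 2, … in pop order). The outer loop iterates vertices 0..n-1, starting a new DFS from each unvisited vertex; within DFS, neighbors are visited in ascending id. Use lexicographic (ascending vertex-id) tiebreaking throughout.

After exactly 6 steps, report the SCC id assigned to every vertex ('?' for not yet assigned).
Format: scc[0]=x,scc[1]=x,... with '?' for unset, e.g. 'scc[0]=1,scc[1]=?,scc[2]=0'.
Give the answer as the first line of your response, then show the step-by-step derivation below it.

scc[0]=1,scc[1]=2,scc[2]=2,scc[3]=2,scc[4]=0,scc[5]=2

step 1: low=(low[0]=0,low[1]=?,low[2]=?,low[3]=?,low[4]=1,low[5]=?); scc=(scc[0]=?,scc[1]=?,scc[2]=?,scc[3]=?,scc[4]=0,scc[5]=?)
step 2: low=(low[0]=0,low[1]=?,low[2]=?,low[3]=?,low[4]=1,low[5]=?); scc=(scc[0]=1,scc[1]=?,scc[2]=?,scc[3]=?,scc[4]=0,scc[5]=?)
step 3: low=(low[0]=0,low[1]=2,low[2]=4,low[3]=3,low[4]=1,low[5]=2); scc=(scc[0]=1,scc[1]=?,scc[2]=?,scc[3]=?,scc[4]=0,scc[5]=?)
step 4: low=(low[0]=0,low[1]=2,low[2]=2,low[3]=3,low[4]=1,low[5]=2); scc=(scc[0]=1,scc[1]=?,scc[2]=?,scc[3]=?,scc[4]=0,scc[5]=?)
step 5: low=(low[0]=0,low[1]=2,low[2]=2,low[3]=2,low[4]=1,low[5]=2); scc=(scc[0]=1,scc[1]=?,scc[2]=?,scc[3]=?,scc[4]=0,scc[5]=?)
step 6: low=(low[0]=0,low[1]=2,low[2]=2,low[3]=2,low[4]=1,low[5]=2); scc=(scc[0]=1,scc[1]=2,scc[2]=2,scc[3]=2,scc[4]=0,scc[5]=2)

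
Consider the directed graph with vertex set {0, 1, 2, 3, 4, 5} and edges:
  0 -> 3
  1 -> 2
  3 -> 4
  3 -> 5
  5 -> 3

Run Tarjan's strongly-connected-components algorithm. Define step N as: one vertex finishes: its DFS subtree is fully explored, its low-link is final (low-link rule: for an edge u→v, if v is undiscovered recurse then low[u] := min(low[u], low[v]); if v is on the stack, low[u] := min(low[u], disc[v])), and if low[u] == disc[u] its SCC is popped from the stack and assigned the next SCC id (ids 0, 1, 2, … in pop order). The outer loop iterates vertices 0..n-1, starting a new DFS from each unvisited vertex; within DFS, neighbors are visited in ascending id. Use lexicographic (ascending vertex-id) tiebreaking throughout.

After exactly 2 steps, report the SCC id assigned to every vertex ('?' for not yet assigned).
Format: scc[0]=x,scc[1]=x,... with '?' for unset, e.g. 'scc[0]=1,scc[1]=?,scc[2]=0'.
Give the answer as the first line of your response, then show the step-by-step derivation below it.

scc[0]=?,scc[1]=?,scc[2]=?,scc[3]=?,scc[4]=0,scc[5]=?

step 1: low=(low[0]=0,low[1]=?,low[2]=?,low[3]=1,low[4]=2,low[5]=?); scc=(scc[0]=?,scc[1]=?,scc[2]=?,scc[3]=?,scc[4]=0,scc[5]=?)
step 2: low=(low[0]=0,low[1]=?,low[2]=?,low[3]=1,low[4]=2,low[5]=1); scc=(scc[0]=?,scc[1]=?,scc[2]=?,scc[3]=?,scc[4]=0,scc[5]=?)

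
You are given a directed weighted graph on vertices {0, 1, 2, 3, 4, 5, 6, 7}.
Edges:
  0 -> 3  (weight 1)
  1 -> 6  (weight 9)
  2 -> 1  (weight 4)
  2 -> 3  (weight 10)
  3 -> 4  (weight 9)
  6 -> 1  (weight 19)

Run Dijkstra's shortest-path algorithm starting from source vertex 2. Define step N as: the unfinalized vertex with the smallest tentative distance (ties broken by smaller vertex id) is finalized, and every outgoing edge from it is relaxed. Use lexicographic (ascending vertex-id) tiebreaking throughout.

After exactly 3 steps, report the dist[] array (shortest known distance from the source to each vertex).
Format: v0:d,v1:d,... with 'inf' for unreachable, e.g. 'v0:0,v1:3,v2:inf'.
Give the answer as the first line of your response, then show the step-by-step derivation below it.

v0:inf,v1:4,v2:0,v3:10,v4:19,v5:inf,v6:13,v7:inf

step 1: dist = v0:inf,v1:4,v2:0,v3:10,v4:inf,v5:inf,v6:inf,v7:inf
step 2: dist = v0:inf,v1:4,v2:0,v3:10,v4:inf,v5:inf,v6:13,v7:inf
step 3: dist = v0:inf,v1:4,v2:0,v3:10,v4:19,v5:inf,v6:13,v7:inf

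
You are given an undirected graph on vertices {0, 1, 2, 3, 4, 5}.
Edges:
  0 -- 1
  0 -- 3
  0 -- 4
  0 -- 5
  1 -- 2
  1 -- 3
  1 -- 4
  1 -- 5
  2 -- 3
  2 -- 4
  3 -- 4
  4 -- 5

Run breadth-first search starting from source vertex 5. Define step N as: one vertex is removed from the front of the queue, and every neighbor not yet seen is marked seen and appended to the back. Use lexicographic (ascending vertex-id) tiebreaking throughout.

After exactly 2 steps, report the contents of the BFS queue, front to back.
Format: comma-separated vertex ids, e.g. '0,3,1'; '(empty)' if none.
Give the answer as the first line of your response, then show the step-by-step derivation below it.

1,4,3

step 1: dequeue 5; queue=[0,1,4]; order=5
step 2: dequeue 0; queue=[1,4,3]; order=5,0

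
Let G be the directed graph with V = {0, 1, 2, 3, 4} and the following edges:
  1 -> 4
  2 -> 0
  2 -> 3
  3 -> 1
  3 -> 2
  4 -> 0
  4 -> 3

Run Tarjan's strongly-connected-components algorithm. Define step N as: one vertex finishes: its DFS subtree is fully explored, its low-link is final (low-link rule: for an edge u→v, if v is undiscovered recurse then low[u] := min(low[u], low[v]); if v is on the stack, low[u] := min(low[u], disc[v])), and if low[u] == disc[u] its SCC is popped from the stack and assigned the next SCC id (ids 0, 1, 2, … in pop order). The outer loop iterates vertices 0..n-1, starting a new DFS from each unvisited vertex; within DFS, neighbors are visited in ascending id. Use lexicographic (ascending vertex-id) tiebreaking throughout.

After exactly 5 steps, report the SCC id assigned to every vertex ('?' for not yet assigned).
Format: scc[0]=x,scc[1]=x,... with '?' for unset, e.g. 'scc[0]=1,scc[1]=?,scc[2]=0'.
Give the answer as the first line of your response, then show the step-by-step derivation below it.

scc[0]=0,scc[1]=1,scc[2]=1,scc[3]=1,scc[4]=1

step 1: low=(low[0]=0,low[1]=?,low[2]=?,low[3]=?,low[4]=?); scc=(scc[0]=0,scc[1]=?,scc[2]=?,scc[3]=?,scc[4]=?)
step 2: low=(low[0]=0,low[1]=1,low[2]=3,low[3]=1,low[4]=2); scc=(scc[0]=0,scc[1]=?,scc[2]=?,scc[3]=?,scc[4]=?)
step 3: low=(low[0]=0,low[1]=1,low[2]=3,low[3]=1,low[4]=2); scc=(scc[0]=0,scc[1]=?,scc[2]=?,scc[3]=?,scc[4]=?)
step 4: low=(low[0]=0,low[1]=1,low[2]=3,low[3]=1,low[4]=1); scc=(scc[0]=0,scc[1]=?,scc[2]=?,scc[3]=?,scc[4]=?)
step 5: low=(low[0]=0,low[1]=1,low[2]=3,low[3]=1,low[4]=1); scc=(scc[0]=0,scc[1]=1,scc[2]=1,scc[3]=1,scc[4]=1)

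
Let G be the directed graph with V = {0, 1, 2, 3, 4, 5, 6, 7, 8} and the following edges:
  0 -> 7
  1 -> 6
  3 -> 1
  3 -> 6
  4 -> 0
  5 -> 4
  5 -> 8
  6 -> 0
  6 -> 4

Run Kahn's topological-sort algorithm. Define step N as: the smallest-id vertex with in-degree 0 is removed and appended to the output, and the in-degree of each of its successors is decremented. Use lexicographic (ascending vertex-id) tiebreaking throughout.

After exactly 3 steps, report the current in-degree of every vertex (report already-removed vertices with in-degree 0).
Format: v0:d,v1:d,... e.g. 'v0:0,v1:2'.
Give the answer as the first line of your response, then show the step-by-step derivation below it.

v0:2,v1:0,v2:0,v3:0,v4:2,v5:0,v6:0,v7:1,v8:1

step 1: output 2; order=[2]; indeg=(2,1,0,0,2,0,2,1,1)
step 2: output 3; order=[2,3]; indeg=(2,0,0,0,2,0,1,1,1)
step 3: output 1; order=[2,3,1]; indeg=(2,0,0,0,2,0,0,1,1)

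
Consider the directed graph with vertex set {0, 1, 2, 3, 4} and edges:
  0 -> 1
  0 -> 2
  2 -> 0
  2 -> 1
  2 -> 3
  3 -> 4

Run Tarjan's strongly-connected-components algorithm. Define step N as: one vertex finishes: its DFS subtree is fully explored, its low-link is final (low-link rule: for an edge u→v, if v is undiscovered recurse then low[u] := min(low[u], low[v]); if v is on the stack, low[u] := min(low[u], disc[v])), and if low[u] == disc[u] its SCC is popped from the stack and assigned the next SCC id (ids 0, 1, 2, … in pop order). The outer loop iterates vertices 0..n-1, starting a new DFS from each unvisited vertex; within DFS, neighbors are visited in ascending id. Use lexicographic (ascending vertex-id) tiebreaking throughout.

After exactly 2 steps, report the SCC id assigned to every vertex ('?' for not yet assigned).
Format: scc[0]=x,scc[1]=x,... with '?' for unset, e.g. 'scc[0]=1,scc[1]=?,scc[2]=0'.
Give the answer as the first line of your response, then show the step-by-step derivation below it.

scc[0]=?,scc[1]=0,scc[2]=?,scc[3]=?,scc[4]=1

step 1: low=(low[0]=0,low[1]=1,low[2]=?,low[3]=?,low[4]=?); scc=(scc[0]=?,scc[1]=0,scc[2]=?,scc[3]=?,scc[4]=?)
step 2: low=(low[0]=0,low[1]=1,low[2]=0,low[3]=3,low[4]=4); scc=(scc[0]=?,scc[1]=0,scc[2]=?,scc[3]=?,scc[4]=1)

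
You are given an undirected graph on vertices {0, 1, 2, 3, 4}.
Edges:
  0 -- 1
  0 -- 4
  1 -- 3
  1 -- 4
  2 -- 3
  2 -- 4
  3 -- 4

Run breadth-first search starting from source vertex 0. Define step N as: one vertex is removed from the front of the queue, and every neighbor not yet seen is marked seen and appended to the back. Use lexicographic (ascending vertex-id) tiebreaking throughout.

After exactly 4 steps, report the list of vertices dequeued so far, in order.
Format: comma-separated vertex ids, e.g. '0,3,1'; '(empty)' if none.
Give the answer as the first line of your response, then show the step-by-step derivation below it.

0,1,4,3

step 1: dequeue 0; queue=[1,4]; order=0
step 2: dequeue 1; queue=[4,3]; order=0,1
step 3: dequeue 4; queue=[3,2]; order=0,1,4
step 4: dequeue 3; queue=[2]; order=0,1,4,3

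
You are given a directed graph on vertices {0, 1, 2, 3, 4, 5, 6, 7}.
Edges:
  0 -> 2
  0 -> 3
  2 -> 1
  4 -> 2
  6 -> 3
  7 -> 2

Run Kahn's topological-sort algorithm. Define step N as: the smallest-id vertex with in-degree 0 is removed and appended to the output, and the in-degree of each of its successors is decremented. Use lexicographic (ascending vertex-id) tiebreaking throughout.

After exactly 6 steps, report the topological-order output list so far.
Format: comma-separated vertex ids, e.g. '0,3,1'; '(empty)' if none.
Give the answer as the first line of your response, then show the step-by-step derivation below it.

0,4,5,6,3,7

step 1: output 0; order=[0]; indeg=(0,1,2,1,0,0,0,0)
step 2: output 4; order=[0,4]; indeg=(0,1,1,1,0,0,0,0)
step 3: output 5; order=[0,4,5]; indeg=(0,1,1,1,0,0,0,0)
step 4: output 6; order=[0,4,5,6]; indeg=(0,1,1,0,0,0,0,0)
step 5: output 3; order=[0,4,5,6,3]; indeg=(0,1,1,0,0,0,0,0)
step 6: output 7; order=[0,4,5,6,3,7]; indeg=(0,1,0,0,0,0,0,0)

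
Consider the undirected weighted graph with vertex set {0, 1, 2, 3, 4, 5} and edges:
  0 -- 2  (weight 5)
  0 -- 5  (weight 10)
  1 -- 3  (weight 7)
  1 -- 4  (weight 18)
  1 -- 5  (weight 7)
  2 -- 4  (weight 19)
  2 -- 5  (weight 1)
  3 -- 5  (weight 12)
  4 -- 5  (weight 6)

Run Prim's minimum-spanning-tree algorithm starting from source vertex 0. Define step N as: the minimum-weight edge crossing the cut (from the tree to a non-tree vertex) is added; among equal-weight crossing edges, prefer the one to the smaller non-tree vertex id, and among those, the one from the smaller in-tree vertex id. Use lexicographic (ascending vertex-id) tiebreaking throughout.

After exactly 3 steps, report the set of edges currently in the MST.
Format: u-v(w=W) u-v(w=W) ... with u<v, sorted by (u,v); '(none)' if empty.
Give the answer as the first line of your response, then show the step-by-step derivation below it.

0-2(w=5) 2-5(w=1) 4-5(w=6)

step 1: add edge 0-2 (w=5); MST = {0-2(w=5)}
step 2: add edge 2-5 (w=1); MST = {0-2(w=5) 2-5(w=1)}
step 3: add edge 4-5 (w=6); MST = {0-2(w=5) 2-5(w=1) 4-5(w=6)}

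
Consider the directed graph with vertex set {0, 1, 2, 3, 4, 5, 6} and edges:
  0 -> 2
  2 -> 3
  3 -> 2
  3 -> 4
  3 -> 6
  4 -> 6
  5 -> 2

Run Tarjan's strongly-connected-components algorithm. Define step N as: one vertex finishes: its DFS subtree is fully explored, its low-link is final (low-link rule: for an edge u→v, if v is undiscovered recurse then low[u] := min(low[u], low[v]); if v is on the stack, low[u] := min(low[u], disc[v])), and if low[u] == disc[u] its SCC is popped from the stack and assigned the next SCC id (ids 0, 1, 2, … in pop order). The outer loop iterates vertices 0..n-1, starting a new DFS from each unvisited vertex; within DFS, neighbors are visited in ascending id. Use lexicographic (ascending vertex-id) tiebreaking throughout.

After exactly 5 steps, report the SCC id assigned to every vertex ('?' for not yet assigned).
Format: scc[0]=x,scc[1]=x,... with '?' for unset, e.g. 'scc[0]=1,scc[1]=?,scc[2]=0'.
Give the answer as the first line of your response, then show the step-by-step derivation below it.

scc[0]=3,scc[1]=?,scc[2]=2,scc[3]=2,scc[4]=1,scc[5]=?,scc[6]=0

step 1: low=(low[0]=0,low[1]=?,low[2]=1,low[3]=1,low[4]=3,low[5]=?,low[6]=4); scc=(scc[0]=?,scc[1]=?,scc[2]=?,scc[3]=?,scc[4]=?,scc[5]=?,scc[6]=0)
step 2: low=(low[0]=0,low[1]=?,low[2]=1,low[3]=1,low[4]=3,low[5]=?,low[6]=4); scc=(scc[0]=?,scc[1]=?,scc[2]=?,scc[3]=?,scc[4]=1,scc[5]=?,scc[6]=0)
step 3: low=(low[0]=0,low[1]=?,low[2]=1,low[3]=1,low[4]=3,low[5]=?,low[6]=4); scc=(scc[0]=?,scc[1]=?,scc[2]=?,scc[3]=?,scc[4]=1,scc[5]=?,scc[6]=0)
step 4: low=(low[0]=0,low[1]=?,low[2]=1,low[3]=1,low[4]=3,low[5]=?,low[6]=4); scc=(scc[0]=?,scc[1]=?,scc[2]=2,scc[3]=2,scc[4]=1,scc[5]=?,scc[6]=0)
step 5: low=(low[0]=0,low[1]=?,low[2]=1,low[3]=1,low[4]=3,low[5]=?,low[6]=4); scc=(scc[0]=3,scc[1]=?,scc[2]=2,scc[3]=2,scc[4]=1,scc[5]=?,scc[6]=0)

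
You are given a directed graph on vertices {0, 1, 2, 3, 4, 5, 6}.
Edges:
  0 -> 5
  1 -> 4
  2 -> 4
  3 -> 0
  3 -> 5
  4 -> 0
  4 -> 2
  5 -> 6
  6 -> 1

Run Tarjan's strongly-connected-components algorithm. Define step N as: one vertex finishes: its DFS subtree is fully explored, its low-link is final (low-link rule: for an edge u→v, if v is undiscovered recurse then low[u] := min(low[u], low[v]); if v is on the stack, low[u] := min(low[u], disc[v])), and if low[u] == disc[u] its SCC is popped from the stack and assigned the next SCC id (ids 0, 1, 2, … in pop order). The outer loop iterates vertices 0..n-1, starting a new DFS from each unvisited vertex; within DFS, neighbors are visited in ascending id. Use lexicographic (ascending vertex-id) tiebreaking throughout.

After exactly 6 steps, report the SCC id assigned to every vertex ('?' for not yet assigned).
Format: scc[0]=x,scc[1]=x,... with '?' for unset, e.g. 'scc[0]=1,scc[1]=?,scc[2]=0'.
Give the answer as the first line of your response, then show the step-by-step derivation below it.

scc[0]=0,scc[1]=0,scc[2]=0,scc[3]=?,scc[4]=0,scc[5]=0,scc[6]=0

step 1: low=(low[0]=0,low[1]=3,low[2]=4,low[3]=?,low[4]=0,low[5]=1,low[6]=2); scc=(scc[0]=?,scc[1]=?,scc[2]=?,scc[3]=?,scc[4]=?,scc[5]=?,scc[6]=?)
step 2: low=(low[0]=0,low[1]=3,low[2]=4,low[3]=?,low[4]=0,low[5]=1,low[6]=2); scc=(scc[0]=?,scc[1]=?,scc[2]=?,scc[3]=?,scc[4]=?,scc[5]=?,scc[6]=?)
step 3: low=(low[0]=0,low[1]=0,low[2]=4,low[3]=?,low[4]=0,low[5]=1,low[6]=2); scc=(scc[0]=?,scc[1]=?,scc[2]=?,scc[3]=?,scc[4]=?,scc[5]=?,scc[6]=?)
step 4: low=(low[0]=0,low[1]=0,low[2]=4,low[3]=?,low[4]=0,low[5]=1,low[6]=0); scc=(scc[0]=?,scc[1]=?,scc[2]=?,scc[3]=?,scc[4]=?,scc[5]=?,scc[6]=?)
step 5: low=(low[0]=0,low[1]=0,low[2]=4,low[3]=?,low[4]=0,low[5]=0,low[6]=0); scc=(scc[0]=?,scc[1]=?,scc[2]=?,scc[3]=?,scc[4]=?,scc[5]=?,scc[6]=?)
step 6: low=(low[0]=0,low[1]=0,low[2]=4,low[3]=?,low[4]=0,low[5]=0,low[6]=0); scc=(scc[0]=0,scc[1]=0,scc[2]=0,scc[3]=?,scc[4]=0,scc[5]=0,scc[6]=0)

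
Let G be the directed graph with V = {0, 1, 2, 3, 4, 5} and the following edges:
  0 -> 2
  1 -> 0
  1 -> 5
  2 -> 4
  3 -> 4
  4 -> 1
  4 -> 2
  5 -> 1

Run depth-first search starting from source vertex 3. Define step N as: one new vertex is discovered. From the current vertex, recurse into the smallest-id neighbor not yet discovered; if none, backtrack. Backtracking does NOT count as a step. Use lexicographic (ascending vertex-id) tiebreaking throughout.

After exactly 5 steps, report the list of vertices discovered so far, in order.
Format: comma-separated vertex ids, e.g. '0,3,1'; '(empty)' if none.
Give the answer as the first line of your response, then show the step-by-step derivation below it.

3,4,1,0,2

step 1: discover 3; path=3; order=3
step 2: discover 4; path=3>4; order=3,4
step 3: discover 1; path=3>4>1; order=3,4,1
step 4: discover 0; path=3>4>1>0; order=3,4,1,0
step 5: discover 2; path=3>4>1>0>2; order=3,4,1,0,2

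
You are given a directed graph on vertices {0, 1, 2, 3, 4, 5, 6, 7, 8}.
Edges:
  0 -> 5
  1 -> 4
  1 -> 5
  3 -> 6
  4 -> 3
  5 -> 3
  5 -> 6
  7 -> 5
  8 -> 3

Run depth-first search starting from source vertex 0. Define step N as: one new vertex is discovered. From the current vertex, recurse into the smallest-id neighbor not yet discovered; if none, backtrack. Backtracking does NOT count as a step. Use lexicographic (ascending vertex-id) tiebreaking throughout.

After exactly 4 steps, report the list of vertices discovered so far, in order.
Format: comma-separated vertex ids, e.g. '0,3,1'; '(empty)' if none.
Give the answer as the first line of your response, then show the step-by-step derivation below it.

0,5,3,6

step 1: discover 0; path=0; order=0
step 2: discover 5; path=0>5; order=0,5
step 3: discover 3; path=0>5>3; order=0,5,3
step 4: discover 6; path=0>5>3>6; order=0,5,3,6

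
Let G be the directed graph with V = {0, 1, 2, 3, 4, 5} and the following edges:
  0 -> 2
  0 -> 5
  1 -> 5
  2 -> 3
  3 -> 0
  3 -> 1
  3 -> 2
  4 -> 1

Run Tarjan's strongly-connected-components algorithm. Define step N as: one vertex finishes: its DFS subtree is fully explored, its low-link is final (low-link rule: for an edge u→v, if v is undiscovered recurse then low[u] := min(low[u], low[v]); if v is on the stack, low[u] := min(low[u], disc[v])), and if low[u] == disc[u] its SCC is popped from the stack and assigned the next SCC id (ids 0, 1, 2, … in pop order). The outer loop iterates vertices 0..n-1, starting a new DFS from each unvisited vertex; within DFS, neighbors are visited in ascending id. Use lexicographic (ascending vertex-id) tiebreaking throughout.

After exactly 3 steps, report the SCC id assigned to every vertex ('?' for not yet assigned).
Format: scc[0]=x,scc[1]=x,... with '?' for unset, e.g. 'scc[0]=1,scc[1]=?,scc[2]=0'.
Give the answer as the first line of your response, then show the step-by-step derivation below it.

scc[0]=?,scc[1]=1,scc[2]=?,scc[3]=?,scc[4]=?,scc[5]=0

step 1: low=(low[0]=0,low[1]=3,low[2]=1,low[3]=0,low[4]=?,low[5]=4); scc=(scc[0]=?,scc[1]=?,scc[2]=?,scc[3]=?,scc[4]=?,scc[5]=0)
step 2: low=(low[0]=0,low[1]=3,low[2]=1,low[3]=0,low[4]=?,low[5]=4); scc=(scc[0]=?,scc[1]=1,scc[2]=?,scc[3]=?,scc[4]=?,scc[5]=0)
step 3: low=(low[0]=0,low[1]=3,low[2]=1,low[3]=0,low[4]=?,low[5]=4); scc=(scc[0]=?,scc[1]=1,scc[2]=?,scc[3]=?,scc[4]=?,scc[5]=0)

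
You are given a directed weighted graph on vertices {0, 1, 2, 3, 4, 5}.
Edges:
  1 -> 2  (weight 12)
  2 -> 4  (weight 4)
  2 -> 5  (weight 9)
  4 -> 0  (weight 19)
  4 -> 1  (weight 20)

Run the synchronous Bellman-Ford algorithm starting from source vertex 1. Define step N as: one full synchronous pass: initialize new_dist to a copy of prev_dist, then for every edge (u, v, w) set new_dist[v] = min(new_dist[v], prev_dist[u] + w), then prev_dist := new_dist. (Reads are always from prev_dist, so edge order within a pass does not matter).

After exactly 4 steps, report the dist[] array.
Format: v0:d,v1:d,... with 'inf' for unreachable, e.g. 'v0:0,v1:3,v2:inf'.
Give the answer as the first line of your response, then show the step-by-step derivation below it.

v0:35,v1:0,v2:12,v3:inf,v4:16,v5:21

step 1: dist = v0:inf,v1:0,v2:12,v3:inf,v4:inf,v5:inf
step 2: dist = v0:inf,v1:0,v2:12,v3:inf,v4:16,v5:21
step 3: dist = v0:35,v1:0,v2:12,v3:inf,v4:16,v5:21
step 4: dist = v0:35,v1:0,v2:12,v3:inf,v4:16,v5:21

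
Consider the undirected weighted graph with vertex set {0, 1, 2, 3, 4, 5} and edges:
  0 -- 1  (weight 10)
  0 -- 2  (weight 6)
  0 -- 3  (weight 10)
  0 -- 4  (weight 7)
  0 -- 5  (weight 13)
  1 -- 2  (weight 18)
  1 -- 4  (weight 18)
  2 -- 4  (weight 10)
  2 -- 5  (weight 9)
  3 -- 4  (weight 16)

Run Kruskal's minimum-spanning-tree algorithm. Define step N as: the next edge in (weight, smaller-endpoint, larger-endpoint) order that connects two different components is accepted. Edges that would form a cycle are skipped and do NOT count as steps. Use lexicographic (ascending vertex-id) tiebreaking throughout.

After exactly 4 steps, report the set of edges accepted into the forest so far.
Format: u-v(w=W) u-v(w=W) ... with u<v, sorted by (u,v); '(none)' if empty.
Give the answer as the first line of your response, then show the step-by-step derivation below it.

0-1(w=10) 0-2(w=6) 0-4(w=7) 2-5(w=9)

step 1: add edge 0-2 (w=6); MST = {0-2(w=6)}
step 2: add edge 0-4 (w=7); MST = {0-2(w=6) 0-4(w=7)}
step 3: add edge 2-5 (w=9); MST = {0-2(w=6) 0-4(w=7) 2-5(w=9)}
step 4: add edge 0-1 (w=10); MST = {0-1(w=10) 0-2(w=6) 0-4(w=7) 2-5(w=9)}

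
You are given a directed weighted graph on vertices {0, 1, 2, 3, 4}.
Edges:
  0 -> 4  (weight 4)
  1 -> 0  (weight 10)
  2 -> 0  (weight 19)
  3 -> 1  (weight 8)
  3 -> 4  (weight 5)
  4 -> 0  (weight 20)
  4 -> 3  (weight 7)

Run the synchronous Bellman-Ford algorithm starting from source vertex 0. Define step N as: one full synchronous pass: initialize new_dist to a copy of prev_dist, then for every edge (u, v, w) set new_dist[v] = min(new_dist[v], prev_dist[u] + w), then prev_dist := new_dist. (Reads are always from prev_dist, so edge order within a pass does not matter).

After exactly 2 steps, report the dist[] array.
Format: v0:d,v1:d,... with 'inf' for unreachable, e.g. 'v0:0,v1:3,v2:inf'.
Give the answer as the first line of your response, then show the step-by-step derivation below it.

v0:0,v1:inf,v2:inf,v3:11,v4:4

step 1: dist = v0:0,v1:inf,v2:inf,v3:inf,v4:4
step 2: dist = v0:0,v1:inf,v2:inf,v3:11,v4:4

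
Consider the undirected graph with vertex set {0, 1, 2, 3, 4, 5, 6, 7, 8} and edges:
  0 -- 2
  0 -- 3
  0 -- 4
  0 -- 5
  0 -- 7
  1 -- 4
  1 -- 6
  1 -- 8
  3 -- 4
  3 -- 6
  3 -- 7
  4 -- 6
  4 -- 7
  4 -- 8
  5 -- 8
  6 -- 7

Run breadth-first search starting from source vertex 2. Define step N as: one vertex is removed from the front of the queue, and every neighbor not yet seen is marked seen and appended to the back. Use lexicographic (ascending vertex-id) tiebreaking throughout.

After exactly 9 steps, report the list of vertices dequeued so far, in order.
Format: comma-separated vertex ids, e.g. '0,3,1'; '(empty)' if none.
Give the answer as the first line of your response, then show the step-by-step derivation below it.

2,0,3,4,5,7,6,1,8

step 1: dequeue 2; queue=[0]; order=2
step 2: dequeue 0; queue=[3,4,5,7]; order=2,0
step 3: dequeue 3; queue=[4,5,7,6]; order=2,0,3
step 4: dequeue 4; queue=[5,7,6,1,8]; order=2,0,3,4
step 5: dequeue 5; queue=[7,6,1,8]; order=2,0,3,4,5
step 6: dequeue 7; queue=[6,1,8]; order=2,0,3,4,5,7
step 7: dequeue 6; queue=[1,8]; order=2,0,3,4,5,7,6
step 8: dequeue 1; queue=[8]; order=2,0,3,4,5,7,6,1
step 9: dequeue 8; queue=[(empty)]; order=2,0,3,4,5,7,6,1,8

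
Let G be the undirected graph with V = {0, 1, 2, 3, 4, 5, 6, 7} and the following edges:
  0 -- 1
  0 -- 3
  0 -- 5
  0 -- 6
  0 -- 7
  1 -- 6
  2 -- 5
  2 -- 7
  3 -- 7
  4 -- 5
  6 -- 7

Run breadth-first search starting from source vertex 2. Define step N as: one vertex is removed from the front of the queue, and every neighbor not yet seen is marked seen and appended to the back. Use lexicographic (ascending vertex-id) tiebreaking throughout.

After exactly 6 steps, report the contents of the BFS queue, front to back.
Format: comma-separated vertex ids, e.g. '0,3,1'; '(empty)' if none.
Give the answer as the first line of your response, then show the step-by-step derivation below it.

6,1

step 1: dequeue 2; queue=[5,7]; order=2
step 2: dequeue 5; queue=[7,0,4]; order=2,5
step 3: dequeue 7; queue=[0,4,3,6]; order=2,5,7
step 4: dequeue 0; queue=[4,3,6,1]; order=2,5,7,0
step 5: dequeue 4; queue=[3,6,1]; order=2,5,7,0,4
step 6: dequeue 3; queue=[6,1]; order=2,5,7,0,4,3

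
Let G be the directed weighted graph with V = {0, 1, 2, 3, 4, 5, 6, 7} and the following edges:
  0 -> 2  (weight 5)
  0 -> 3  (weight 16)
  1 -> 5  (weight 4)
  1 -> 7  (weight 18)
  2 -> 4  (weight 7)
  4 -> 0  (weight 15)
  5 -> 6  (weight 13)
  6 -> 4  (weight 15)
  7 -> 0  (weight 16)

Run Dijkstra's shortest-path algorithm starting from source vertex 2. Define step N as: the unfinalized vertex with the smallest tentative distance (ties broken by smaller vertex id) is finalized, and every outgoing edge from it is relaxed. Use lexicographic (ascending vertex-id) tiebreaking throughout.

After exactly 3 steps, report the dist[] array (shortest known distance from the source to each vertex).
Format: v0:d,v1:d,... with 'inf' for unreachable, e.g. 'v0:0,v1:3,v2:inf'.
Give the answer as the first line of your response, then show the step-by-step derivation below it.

v0:22,v1:inf,v2:0,v3:38,v4:7,v5:inf,v6:inf,v7:inf

step 1: dist = v0:inf,v1:inf,v2:0,v3:inf,v4:7,v5:inf,v6:inf,v7:inf
step 2: dist = v0:22,v1:inf,v2:0,v3:inf,v4:7,v5:inf,v6:inf,v7:inf
step 3: dist = v0:22,v1:inf,v2:0,v3:38,v4:7,v5:inf,v6:inf,v7:inf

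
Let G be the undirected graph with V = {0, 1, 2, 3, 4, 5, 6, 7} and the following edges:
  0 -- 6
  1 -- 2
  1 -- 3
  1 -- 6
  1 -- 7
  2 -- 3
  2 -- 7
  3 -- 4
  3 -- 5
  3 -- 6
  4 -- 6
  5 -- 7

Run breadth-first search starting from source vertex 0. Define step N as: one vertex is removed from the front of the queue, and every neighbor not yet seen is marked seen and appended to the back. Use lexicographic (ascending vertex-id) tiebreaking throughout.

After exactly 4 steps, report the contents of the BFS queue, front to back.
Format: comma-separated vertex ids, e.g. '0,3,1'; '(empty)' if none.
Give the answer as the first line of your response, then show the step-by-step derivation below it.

4,2,7,5

step 1: dequeue 0; queue=[6]; order=0
step 2: dequeue 6; queue=[1,3,4]; order=0,6
step 3: dequeue 1; queue=[3,4,2,7]; order=0,6,1
step 4: dequeue 3; queue=[4,2,7,5]; order=0,6,1,3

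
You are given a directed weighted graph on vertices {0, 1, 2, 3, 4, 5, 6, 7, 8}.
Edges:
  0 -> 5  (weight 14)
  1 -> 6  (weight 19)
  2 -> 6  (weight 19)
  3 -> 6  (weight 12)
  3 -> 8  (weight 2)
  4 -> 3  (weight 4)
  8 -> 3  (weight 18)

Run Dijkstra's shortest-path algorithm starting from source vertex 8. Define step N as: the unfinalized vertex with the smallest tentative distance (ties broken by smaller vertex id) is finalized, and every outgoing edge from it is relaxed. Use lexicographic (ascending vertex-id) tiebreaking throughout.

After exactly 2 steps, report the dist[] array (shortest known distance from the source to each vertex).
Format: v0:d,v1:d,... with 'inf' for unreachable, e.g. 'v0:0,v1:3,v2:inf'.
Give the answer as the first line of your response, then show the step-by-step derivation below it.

v0:inf,v1:inf,v2:inf,v3:18,v4:inf,v5:inf,v6:30,v7:inf,v8:0

step 1: dist = v0:inf,v1:inf,v2:inf,v3:18,v4:inf,v5:inf,v6:inf,v7:inf,v8:0
step 2: dist = v0:inf,v1:inf,v2:inf,v3:18,v4:inf,v5:inf,v6:30,v7:inf,v8:0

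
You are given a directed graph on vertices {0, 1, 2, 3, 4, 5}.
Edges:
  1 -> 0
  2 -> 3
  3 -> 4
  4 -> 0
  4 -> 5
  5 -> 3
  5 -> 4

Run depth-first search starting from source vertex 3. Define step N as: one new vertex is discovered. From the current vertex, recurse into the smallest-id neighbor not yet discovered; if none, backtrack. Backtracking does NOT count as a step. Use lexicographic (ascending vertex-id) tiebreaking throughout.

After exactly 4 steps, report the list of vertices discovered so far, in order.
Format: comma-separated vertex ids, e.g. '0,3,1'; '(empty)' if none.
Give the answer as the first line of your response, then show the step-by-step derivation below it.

3,4,0,5

step 1: discover 3; path=3; order=3
step 2: discover 4; path=3>4; order=3,4
step 3: discover 0; path=3>4>0; order=3,4,0
step 4: discover 5; path=3>4>5; order=3,4,0,5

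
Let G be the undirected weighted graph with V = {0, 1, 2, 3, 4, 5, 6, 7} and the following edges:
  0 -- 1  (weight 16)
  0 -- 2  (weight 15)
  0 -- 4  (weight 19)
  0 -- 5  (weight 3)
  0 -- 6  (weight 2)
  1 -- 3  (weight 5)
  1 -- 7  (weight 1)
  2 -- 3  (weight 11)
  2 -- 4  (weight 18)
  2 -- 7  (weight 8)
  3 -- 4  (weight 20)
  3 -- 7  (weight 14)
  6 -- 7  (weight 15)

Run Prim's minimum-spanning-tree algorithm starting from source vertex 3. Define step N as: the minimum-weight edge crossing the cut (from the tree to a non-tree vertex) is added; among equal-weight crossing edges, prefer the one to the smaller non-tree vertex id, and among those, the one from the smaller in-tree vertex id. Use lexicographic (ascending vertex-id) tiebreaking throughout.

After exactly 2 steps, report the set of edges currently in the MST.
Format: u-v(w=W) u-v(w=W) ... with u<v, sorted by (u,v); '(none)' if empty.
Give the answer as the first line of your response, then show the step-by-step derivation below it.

1-3(w=5) 1-7(w=1)

step 1: add edge 1-3 (w=5); MST = {1-3(w=5)}
step 2: add edge 1-7 (w=1); MST = {1-3(w=5) 1-7(w=1)}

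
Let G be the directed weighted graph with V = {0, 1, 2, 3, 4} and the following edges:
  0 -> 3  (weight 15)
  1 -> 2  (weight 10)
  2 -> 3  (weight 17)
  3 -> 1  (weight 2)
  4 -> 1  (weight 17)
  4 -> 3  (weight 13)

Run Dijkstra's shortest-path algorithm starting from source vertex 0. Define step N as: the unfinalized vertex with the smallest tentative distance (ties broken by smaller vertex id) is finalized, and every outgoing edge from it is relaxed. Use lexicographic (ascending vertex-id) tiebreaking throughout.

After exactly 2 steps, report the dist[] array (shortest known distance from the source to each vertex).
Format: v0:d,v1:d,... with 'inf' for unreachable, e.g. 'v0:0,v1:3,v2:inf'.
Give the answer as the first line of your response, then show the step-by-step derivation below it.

v0:0,v1:17,v2:inf,v3:15,v4:inf

step 1: dist = v0:0,v1:inf,v2:inf,v3:15,v4:inf
step 2: dist = v0:0,v1:17,v2:inf,v3:15,v4:inf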